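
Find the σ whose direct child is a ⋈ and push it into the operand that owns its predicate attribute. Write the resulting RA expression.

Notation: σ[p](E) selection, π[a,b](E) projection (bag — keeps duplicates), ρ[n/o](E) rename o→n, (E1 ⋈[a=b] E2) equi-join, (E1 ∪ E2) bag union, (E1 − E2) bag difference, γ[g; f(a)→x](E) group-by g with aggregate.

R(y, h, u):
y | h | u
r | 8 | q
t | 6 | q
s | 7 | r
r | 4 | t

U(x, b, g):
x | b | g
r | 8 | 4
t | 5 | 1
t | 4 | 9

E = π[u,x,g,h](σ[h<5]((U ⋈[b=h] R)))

σ filters on h, owned by the right side.
E' = π[u,x,g,h]((U ⋈[b=h] σ[h<5](R)))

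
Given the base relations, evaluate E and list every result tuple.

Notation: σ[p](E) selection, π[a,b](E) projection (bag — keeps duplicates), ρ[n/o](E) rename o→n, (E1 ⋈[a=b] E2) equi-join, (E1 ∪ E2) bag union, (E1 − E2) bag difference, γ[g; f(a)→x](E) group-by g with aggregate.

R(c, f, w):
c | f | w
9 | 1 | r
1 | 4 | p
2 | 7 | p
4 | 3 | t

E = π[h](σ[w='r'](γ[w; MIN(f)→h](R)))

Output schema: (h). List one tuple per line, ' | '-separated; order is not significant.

Subexpression sizes:
  R → 4
  γ[w; MIN(f)→h](R) → 3
  σ[w='r'](γ[w; MIN(f)→h](R)) → 1
  π[h](σ[w='r'](γ[w; MIN(f)→h](R))) → 1

== RESULT ==
h
1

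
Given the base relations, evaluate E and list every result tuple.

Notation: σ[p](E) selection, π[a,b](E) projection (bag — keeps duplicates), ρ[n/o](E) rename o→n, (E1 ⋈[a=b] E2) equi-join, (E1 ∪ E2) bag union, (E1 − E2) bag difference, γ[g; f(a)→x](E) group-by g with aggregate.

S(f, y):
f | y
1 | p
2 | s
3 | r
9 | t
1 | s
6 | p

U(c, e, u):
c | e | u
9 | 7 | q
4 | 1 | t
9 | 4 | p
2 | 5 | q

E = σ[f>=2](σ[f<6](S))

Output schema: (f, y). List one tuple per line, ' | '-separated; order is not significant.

Row counts bottom-up:
  S → 6
  σ[f<6](S) → 4
  σ[f>=2](σ[f<6](S)) → 2

== RESULT ==
f | y
2 | s
3 | r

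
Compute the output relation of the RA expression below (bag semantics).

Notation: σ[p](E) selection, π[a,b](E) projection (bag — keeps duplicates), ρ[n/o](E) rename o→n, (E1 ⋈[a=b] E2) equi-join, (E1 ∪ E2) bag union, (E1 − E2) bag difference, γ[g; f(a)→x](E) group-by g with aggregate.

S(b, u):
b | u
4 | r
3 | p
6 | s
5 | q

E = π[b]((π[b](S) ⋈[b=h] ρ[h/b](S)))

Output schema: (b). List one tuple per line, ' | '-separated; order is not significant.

Subexpression sizes:
  S → 4
  π[b](S) → 4
  S → 4
  ρ[h/b](S) → 4
  (π[b](S) ⋈[b=h] ρ[h/b](S)) → 4
  π[b]((π[b](S) ⋈[b=h] ρ[h/b](S))) → 4

== RESULT ==
b
3
4
5
6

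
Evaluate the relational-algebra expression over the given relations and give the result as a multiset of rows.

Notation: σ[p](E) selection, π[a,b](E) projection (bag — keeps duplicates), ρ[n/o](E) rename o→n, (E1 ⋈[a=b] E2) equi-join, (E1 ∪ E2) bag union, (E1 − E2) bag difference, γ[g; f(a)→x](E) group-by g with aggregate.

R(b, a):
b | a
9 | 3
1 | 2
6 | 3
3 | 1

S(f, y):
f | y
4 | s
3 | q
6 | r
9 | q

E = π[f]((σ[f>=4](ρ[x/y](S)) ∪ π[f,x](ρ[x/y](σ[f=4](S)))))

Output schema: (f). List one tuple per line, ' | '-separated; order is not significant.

Subexpression sizes:
  S → 4
  ρ[x/y](S) → 4
  σ[f>=4](ρ[x/y](S)) → 3
  S → 4
  σ[f=4](S) → 1
  ρ[x/y](σ[f=4](S)) → 1
  π[f,x](ρ[x/y](σ[f=4](S))) → 1
  (σ[f>=4](ρ[x/y](S)) ∪ π[f,x](ρ[x/y](σ[f=4](S)))) → 4
  π[f]((σ[f>=4](ρ[x/y](S)) ∪ π[f,x](ρ[x/y](σ[f=4](S))))) → 4

== RESULT ==
f
4
4
6
9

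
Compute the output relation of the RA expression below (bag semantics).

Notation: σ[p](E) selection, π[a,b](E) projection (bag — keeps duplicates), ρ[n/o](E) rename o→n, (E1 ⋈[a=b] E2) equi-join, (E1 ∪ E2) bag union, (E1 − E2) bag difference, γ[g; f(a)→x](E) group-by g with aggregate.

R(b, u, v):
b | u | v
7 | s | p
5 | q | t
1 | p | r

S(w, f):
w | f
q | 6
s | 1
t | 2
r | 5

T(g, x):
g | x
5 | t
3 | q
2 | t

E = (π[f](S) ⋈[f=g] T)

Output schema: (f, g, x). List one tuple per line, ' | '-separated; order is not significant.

Per-node cardinality:
  S → 4
  π[f](S) → 4
  T → 3
  (π[f](S) ⋈[f=g] T) → 2

== RESULT ==
f | g | x
2 | 2 | t
5 | 5 | t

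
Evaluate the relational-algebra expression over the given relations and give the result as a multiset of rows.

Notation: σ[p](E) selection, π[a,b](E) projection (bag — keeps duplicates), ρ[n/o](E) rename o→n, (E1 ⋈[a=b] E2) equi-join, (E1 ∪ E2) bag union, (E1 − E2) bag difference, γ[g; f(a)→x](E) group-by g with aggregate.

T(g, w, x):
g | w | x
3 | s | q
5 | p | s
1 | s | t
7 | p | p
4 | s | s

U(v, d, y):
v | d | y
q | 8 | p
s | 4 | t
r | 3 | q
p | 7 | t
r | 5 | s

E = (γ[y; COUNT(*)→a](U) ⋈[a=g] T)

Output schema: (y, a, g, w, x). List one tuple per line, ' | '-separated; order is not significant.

Stepwise |·|:
  U → 5
  γ[y; COUNT(*)→a](U) → 4
  T → 5
  (γ[y; COUNT(*)→a](U) ⋈[a=g] T) → 3

== RESULT ==
y | a | g | w | x
p | 1 | 1 | s | t
q | 1 | 1 | s | t
s | 1 | 1 | s | t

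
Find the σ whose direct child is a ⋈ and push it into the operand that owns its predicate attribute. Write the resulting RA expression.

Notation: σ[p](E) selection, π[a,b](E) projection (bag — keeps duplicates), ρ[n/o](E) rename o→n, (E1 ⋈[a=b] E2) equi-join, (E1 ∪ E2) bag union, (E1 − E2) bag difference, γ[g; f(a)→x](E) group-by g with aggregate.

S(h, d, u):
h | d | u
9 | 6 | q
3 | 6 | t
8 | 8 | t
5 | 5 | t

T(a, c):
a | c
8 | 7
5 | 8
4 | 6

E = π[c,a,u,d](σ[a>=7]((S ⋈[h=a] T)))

σ filters on a, owned by the right side.
E' = π[c,a,u,d]((S ⋈[h=a] σ[a>=7](T)))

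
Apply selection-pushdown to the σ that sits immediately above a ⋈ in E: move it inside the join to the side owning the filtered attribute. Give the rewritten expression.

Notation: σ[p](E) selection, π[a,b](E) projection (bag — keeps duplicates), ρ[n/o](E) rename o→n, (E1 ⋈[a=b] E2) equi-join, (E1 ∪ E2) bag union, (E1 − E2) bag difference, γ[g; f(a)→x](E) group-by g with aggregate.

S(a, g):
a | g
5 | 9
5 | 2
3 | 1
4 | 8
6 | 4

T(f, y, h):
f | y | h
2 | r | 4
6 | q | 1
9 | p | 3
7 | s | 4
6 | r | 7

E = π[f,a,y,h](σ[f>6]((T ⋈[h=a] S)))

σ filters on f, owned by the left side.
E' = π[f,a,y,h]((σ[f>6](T) ⋈[h=a] S))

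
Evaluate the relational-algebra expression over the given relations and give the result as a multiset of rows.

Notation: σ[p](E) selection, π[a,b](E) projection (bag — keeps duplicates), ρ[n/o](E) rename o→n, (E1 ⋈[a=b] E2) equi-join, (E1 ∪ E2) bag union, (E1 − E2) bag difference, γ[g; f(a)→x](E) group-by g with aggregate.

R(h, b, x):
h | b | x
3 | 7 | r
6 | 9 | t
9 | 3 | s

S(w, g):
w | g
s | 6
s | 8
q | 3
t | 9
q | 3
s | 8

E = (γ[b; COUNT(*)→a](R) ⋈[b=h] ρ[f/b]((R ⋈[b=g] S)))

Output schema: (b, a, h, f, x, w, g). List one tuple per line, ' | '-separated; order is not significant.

Subexpression sizes:
  R → 3
  γ[b; COUNT(*)→a](R) → 3
  R → 3
  S → 6
  (R ⋈[b=g] S) → 3
  ρ[f/b]((R ⋈[b=g] S)) → 3
  (γ[b; COUNT(*)→a](R) ⋈[b=h] ρ[f/b]((R ⋈[b=g] S))) → 2

== RESULT ==
b | a | h | f | x | w | g
9 | 1 | 9 | 3 | s | q | 3
9 | 1 | 9 | 3 | s | q | 3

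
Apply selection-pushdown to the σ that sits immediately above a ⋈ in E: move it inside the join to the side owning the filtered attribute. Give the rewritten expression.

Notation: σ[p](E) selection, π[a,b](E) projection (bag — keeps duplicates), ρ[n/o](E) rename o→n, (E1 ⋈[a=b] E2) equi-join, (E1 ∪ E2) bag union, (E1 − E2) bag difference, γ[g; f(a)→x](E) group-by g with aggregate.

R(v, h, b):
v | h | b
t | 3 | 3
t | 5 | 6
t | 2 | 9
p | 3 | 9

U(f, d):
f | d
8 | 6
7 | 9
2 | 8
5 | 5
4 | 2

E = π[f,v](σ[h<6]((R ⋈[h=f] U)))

σ filters on h, owned by the left side.
E' = π[f,v]((σ[h<6](R) ⋈[h=f] U))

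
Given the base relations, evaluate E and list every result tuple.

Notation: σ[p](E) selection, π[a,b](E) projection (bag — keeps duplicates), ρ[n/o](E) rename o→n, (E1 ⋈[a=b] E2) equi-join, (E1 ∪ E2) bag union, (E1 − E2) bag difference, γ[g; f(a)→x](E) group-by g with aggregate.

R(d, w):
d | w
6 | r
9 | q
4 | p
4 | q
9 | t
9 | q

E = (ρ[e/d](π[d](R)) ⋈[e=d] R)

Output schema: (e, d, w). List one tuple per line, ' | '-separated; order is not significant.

Per-node cardinality:
  R → 6
  π[d](R) → 6
  ρ[e/d](π[d](R)) → 6
  R → 6
  (ρ[e/d](π[d](R)) ⋈[e=d] R) → 14

== RESULT ==
e | d | w
4 | 4 | p
4 | 4 | p
4 | 4 | q
4 | 4 | q
6 | 6 | r
9 | 9 | q
9 | 9 | q
9 | 9 | q
9 | 9 | q
9 | 9 | q
9 | 9 | q
9 | 9 | t
9 | 9 | t
9 | 9 | t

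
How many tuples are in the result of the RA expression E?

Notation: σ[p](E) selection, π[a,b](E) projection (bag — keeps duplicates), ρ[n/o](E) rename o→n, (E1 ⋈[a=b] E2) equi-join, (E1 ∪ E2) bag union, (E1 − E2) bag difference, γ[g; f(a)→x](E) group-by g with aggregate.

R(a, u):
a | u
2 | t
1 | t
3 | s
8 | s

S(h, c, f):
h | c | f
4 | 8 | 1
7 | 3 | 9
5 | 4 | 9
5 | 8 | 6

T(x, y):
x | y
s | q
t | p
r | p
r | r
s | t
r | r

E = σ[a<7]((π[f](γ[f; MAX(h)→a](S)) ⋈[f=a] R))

Stepwise |·|:
  S → 4
  γ[f; MAX(h)→a](S) → 3
  π[f](γ[f; MAX(h)→a](S)) → 3
  R → 4
  (π[f](γ[f; MAX(h)→a](S)) ⋈[f=a] R) → 1
  σ[a<7]((π[f](γ[f; MAX(h)→a](S)) ⋈[f=a] R)) → 1

|E| = 1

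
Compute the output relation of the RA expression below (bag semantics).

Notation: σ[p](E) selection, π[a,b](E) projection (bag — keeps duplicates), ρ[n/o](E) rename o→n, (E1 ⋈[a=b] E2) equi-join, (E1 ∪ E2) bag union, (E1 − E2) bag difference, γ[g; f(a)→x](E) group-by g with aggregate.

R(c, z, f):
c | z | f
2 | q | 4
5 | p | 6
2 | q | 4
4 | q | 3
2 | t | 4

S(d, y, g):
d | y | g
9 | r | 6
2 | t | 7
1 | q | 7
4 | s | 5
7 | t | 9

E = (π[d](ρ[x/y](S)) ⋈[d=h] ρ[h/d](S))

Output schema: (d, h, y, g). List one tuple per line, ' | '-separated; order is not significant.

Stepwise |·|:
  S → 5
  ρ[x/y](S) → 5
  π[d](ρ[x/y](S)) → 5
  S → 5
  ρ[h/d](S) → 5
  (π[d](ρ[x/y](S)) ⋈[d=h] ρ[h/d](S)) → 5

== RESULT ==
d | h | y | g
1 | 1 | q | 7
2 | 2 | t | 7
4 | 4 | s | 5
7 | 7 | t | 9
9 | 9 | r | 6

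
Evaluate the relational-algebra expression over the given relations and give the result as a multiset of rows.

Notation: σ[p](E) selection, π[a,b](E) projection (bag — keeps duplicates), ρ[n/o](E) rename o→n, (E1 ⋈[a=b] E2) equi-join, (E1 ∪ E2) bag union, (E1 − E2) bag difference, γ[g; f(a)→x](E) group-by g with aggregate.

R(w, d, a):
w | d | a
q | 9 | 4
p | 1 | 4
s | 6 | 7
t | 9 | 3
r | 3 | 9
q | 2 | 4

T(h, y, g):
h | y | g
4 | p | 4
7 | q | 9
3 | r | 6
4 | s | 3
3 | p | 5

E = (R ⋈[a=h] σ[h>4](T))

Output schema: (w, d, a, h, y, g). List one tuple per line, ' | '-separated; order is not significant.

Per-node cardinality:
  R → 6
  T → 5
  σ[h>4](T) → 1
  (R ⋈[a=h] σ[h>4](T)) → 1

== RESULT ==
w | d | a | h | y | g
s | 6 | 7 | 7 | q | 9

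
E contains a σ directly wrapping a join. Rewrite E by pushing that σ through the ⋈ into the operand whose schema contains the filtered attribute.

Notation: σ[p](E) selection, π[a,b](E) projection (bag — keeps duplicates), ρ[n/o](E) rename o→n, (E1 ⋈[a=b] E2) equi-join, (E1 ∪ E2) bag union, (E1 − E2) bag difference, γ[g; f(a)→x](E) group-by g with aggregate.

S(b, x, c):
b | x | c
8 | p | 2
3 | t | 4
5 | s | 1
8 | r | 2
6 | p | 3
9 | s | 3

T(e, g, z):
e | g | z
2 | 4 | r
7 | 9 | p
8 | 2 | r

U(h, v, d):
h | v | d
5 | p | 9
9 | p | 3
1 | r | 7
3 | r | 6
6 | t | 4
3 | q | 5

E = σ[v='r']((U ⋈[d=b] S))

σ filters on v, owned by the left side.
E' = (σ[v='r'](U) ⋈[d=b] S)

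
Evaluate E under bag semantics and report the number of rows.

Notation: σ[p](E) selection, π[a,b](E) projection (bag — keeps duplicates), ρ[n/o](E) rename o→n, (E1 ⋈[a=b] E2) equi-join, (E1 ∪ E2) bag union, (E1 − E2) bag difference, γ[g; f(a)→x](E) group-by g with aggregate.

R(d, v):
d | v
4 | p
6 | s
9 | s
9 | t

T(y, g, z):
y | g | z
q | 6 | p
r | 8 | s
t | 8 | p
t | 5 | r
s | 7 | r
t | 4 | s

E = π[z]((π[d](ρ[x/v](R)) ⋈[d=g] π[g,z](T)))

Per-node cardinality:
  R → 4
  ρ[x/v](R) → 4
  π[d](ρ[x/v](R)) → 4
  T → 6
  π[g,z](T) → 6
  (π[d](ρ[x/v](R)) ⋈[d=g] π[g,z](T)) → 2
  π[z]((π[d](ρ[x/v](R)) ⋈[d=g] π[g,z](T))) → 2

|E| = 2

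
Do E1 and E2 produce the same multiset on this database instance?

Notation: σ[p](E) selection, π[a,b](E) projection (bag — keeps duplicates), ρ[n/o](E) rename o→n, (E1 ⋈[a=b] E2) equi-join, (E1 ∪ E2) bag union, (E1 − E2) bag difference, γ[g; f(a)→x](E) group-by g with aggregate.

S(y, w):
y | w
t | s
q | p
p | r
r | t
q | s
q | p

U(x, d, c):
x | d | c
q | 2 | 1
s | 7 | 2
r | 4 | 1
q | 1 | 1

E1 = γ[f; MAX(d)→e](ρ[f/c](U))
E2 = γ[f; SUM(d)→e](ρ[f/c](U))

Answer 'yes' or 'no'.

E1 per-node cardinality:
  U → 4
  ρ[f/c](U) → 4
  γ[f; MAX(d)→e](ρ[f/c](U)) → 2
E2 per-node cardinality:
  U → 4
  ρ[f/c](U) → 4
  γ[f; SUM(d)→e](ρ[f/c](U)) → 2

E1 result:
f | e
1 | 4
2 | 7
E2 result:
f | e
1 | 7
2 | 7
Witness: (1, 7) appears 0× in E1 but 1× in E2.

no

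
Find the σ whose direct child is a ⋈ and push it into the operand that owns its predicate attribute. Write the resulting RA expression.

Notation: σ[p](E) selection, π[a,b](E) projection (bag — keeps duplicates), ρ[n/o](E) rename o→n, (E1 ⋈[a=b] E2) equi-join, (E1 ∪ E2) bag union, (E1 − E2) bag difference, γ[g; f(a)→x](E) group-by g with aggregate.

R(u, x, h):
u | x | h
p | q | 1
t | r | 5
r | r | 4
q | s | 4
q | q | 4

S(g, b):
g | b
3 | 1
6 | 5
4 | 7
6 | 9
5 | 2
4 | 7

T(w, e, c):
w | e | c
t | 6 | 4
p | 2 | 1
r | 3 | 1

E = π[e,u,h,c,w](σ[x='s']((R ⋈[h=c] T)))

σ filters on x, owned by the left side.
E' = π[e,u,h,c,w]((σ[x='s'](R) ⋈[h=c] T))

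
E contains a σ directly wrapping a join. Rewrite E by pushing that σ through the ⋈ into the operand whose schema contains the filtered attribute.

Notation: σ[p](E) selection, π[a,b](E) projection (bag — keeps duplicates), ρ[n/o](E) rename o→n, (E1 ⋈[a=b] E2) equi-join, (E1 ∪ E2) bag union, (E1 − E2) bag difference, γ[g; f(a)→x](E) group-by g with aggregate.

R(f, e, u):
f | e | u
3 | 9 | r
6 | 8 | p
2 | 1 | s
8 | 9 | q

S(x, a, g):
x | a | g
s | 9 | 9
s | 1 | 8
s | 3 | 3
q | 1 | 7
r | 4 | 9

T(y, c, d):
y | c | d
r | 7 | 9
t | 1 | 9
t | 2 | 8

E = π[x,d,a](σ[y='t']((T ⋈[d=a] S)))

σ filters on y, owned by the left side.
E' = π[x,d,a]((σ[y='t'](T) ⋈[d=a] S))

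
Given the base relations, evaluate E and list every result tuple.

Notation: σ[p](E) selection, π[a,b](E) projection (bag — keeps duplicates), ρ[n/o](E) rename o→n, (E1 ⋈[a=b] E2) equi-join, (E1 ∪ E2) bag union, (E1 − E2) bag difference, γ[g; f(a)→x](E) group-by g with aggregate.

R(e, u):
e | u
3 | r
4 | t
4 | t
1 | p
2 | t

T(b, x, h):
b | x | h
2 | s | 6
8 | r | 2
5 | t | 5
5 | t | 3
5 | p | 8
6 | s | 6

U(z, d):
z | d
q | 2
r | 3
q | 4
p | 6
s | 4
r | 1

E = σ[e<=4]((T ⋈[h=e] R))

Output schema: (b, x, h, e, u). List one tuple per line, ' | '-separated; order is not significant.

Row counts bottom-up:
  T → 6
  R → 5
  (T ⋈[h=e] R) → 2
  σ[e<=4]((T ⋈[h=e] R)) → 2

== RESULT ==
b | x | h | e | u
5 | t | 3 | 3 | r
8 | r | 2 | 2 | t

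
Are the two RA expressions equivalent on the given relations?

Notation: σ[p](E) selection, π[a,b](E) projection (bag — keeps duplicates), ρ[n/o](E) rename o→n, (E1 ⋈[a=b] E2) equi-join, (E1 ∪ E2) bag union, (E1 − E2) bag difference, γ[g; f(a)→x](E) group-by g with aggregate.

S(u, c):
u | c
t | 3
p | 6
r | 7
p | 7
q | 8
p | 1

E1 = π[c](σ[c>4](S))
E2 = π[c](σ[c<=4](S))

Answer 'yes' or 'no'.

E1 subexpression sizes:
  S → 6
  σ[c>4](S) → 4
  π[c](σ[c>4](S)) → 4
E2 subexpression sizes:
  S → 6
  σ[c<=4](S) → 2
  π[c](σ[c<=4](S)) → 2

E1 result:
c
6
7
7
8
E2 result:
c
1
3
Witness: (6,) appears 1× in E1 but 0× in E2.

no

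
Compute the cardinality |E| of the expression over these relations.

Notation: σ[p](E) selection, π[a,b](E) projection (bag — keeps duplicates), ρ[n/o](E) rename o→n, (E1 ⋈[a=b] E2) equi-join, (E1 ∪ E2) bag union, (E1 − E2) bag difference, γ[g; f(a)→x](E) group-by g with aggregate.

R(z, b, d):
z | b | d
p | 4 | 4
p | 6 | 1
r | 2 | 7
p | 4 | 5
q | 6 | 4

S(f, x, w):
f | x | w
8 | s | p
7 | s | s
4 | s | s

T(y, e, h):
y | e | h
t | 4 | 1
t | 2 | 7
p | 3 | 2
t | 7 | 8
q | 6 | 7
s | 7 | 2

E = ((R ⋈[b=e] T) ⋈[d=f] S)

Subexpression sizes:
  R → 5
  T → 6
  (R ⋈[b=e] T) → 5
  S → 3
  ((R ⋈[b=e] T) ⋈[d=f] S) → 3

|E| = 3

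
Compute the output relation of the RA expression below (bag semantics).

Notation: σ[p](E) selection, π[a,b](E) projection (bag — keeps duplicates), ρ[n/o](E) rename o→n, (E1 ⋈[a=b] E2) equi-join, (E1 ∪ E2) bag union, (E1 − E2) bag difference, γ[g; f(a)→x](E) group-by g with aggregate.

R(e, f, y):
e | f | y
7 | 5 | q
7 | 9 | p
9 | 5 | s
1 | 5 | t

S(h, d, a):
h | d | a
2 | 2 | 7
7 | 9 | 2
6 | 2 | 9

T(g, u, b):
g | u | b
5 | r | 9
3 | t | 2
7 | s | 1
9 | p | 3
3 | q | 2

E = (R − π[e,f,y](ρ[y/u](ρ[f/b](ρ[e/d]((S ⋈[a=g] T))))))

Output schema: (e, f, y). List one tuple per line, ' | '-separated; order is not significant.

Stepwise |·|:
  R → 4
  S → 3
  T → 5
  (S ⋈[a=g] T) → 2
  ρ[e/d]((S ⋈[a=g] T)) → 2
  ρ[f/b](ρ[e/d]((S ⋈[a=g] T))) → 2
  ρ[y/u](ρ[f/b](ρ[e/d]((S ⋈[a=g] T)))) → 2
  π[e,f,y](ρ[y/u](ρ[f/b](ρ[e/d]((S ⋈[a=g] T))))) → 2
  (R − π[e,f,y](ρ[y/u](ρ[f/b](ρ[e/d]((S ⋈[a=g] T)))))) → 4

== RESULT ==
e | f | y
1 | 5 | t
7 | 5 | q
7 | 9 | p
9 | 5 | s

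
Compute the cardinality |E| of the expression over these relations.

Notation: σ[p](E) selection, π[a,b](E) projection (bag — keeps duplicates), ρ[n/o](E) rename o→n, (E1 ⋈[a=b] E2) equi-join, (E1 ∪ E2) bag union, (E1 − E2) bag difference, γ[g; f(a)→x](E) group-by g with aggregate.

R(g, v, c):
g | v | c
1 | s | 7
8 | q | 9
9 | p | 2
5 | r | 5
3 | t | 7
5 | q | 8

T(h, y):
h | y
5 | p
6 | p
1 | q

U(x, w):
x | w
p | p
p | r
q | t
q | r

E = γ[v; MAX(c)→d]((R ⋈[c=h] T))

Subexpression sizes:
  R → 6
  T → 3
  (R ⋈[c=h] T) → 1
  γ[v; MAX(c)→d]((R ⋈[c=h] T)) → 1

|E| = 1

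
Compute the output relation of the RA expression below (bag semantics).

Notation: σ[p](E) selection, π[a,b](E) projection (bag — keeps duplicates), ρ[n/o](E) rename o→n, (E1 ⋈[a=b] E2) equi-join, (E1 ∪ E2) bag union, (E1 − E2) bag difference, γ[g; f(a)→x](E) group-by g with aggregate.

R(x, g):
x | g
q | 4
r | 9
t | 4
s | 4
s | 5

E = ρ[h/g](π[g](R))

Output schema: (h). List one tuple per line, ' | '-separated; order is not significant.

Stepwise |·|:
  R → 5
  π[g](R) → 5
  ρ[h/g](π[g](R)) → 5

== RESULT ==
h
4
4
4
5
9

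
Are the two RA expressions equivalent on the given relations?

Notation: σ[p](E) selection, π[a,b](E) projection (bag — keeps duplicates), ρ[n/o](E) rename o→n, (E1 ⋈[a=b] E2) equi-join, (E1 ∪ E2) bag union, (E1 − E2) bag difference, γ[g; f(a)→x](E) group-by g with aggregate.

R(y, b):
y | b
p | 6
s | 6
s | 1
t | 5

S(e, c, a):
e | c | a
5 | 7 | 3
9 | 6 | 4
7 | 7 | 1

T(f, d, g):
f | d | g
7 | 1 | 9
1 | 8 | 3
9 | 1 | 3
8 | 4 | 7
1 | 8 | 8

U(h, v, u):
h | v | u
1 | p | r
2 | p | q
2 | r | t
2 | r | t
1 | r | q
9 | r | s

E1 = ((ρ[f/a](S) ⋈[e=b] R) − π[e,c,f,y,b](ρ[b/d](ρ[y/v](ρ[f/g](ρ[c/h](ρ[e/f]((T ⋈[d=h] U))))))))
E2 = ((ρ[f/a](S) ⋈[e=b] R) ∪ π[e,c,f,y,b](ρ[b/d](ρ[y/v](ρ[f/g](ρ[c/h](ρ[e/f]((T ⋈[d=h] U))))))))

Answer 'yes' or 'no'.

E1 row counts bottom-up:
  S → 3
  ρ[f/a](S) → 3
  R → 4
  (ρ[f/a](S) ⋈[e=b] R) → 1
  T → 5
  U → 6
  (T ⋈[d=h] U) → 4
  ρ[e/f]((T ⋈[d=h] U)) → 4
  ρ[c/h](ρ[e/f]((T ⋈[d=h] U))) → 4
  ρ[f/g](ρ[c/h](ρ[e/f]((T ⋈[d=h] U)))) → 4
  ρ[y/v](ρ[f/g](ρ[c/h](ρ[e/f]((T ⋈[d=h] U))))) → 4
  ρ[b/d](ρ[y/v](ρ[f/g](ρ[c/h](ρ[e/f]((T ⋈[d=h] U)))))) → 4
  π[e,c,f,y,b](ρ[b/d](ρ[y/v](ρ[f/g](ρ[c/h](ρ[e/f]((T ⋈[d=h] U))))))) → 4
  ((ρ[f/a](S) ⋈[e=b] R) − π[e,c,f,y,b](ρ[b/d](ρ[y/v](ρ[f/g](ρ[c/h](ρ[e/f]((T ⋈[d=h] U)))))))) → 1
E2 row counts bottom-up:
  S → 3
  ρ[f/a](S) → 3
  R → 4
  (ρ[f/a](S) ⋈[e=b] R) → 1
  T → 5
  U → 6
  (T ⋈[d=h] U) → 4
  ρ[e/f]((T ⋈[d=h] U)) → 4
  ρ[c/h](ρ[e/f]((T ⋈[d=h] U))) → 4
  ρ[f/g](ρ[c/h](ρ[e/f]((T ⋈[d=h] U)))) → 4
  ρ[y/v](ρ[f/g](ρ[c/h](ρ[e/f]((T ⋈[d=h] U))))) → 4
  ρ[b/d](ρ[y/v](ρ[f/g](ρ[c/h](ρ[e/f]((T ⋈[d=h] U)))))) → 4
  π[e,c,f,y,b](ρ[b/d](ρ[y/v](ρ[f/g](ρ[c/h](ρ[e/f]((T ⋈[d=h] U))))))) → 4
  ((ρ[f/a](S) ⋈[e=b] R) ∪ π[e,c,f,y,b](ρ[b/d](ρ[y/v](ρ[f/g](ρ[c/h](ρ[e/f]((T ⋈[d=h] U)))))))) → 5

E1 result:
e | c | f | y | b
5 | 7 | 3 | t | 5
E2 result:
e | c | f | y | b
5 | 7 | 3 | t | 5
7 | 1 | 9 | p | 1
7 | 1 | 9 | r | 1
9 | 1 | 3 | p | 1
9 | 1 | 3 | r | 1
Witness: (7, 1, 9, 'p', 1) appears 0× in E1 but 1× in E2.

no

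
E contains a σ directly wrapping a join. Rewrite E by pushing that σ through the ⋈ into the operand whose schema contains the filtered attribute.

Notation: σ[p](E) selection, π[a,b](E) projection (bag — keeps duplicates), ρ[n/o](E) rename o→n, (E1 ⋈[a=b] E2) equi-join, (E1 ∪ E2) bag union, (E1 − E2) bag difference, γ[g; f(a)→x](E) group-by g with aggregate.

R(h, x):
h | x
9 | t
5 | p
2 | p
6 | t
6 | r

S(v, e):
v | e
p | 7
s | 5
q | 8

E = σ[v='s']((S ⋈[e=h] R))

σ filters on v, owned by the left side.
E' = (σ[v='s'](S) ⋈[e=h] R)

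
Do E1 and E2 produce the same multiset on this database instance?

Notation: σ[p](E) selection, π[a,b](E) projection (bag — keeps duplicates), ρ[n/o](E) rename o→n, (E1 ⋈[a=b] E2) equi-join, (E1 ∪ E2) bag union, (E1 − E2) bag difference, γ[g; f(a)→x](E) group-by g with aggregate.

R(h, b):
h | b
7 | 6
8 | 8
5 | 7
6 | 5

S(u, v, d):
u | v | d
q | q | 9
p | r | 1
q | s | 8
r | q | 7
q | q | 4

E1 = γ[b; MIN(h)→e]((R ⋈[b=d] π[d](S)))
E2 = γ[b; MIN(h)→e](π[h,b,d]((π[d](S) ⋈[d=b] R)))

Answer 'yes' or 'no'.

E1 stepwise |·|:
  R → 4
  S → 5
  π[d](S) → 5
  (R ⋈[b=d] π[d](S)) → 2
  γ[b; MIN(h)→e]((R ⋈[b=d] π[d](S))) → 2
E2 stepwise |·|:
  S → 5
  π[d](S) → 5
  R → 4
  (π[d](S) ⋈[d=b] R) → 2
  π[h,b,d]((π[d](S) ⋈[d=b] R)) → 2
  γ[b; MIN(h)→e](π[h,b,d]((π[d](S) ⋈[d=b] R))) → 2

E1 and E2 produce the same multiset:
b | e
7 | 5
8 | 8

yes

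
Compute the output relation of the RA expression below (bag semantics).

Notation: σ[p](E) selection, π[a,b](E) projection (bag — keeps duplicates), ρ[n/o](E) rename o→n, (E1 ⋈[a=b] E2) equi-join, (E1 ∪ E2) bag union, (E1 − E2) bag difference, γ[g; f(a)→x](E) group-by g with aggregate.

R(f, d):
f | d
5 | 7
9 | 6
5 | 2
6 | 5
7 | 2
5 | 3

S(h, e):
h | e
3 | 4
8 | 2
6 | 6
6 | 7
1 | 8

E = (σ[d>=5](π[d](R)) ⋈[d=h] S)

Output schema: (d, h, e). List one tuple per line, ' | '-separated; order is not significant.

Stepwise |·|:
  R → 6
  π[d](R) → 6
  σ[d>=5](π[d](R)) → 3
  S → 5
  (σ[d>=5](π[d](R)) ⋈[d=h] S) → 2

== RESULT ==
d | h | e
6 | 6 | 6
6 | 6 | 7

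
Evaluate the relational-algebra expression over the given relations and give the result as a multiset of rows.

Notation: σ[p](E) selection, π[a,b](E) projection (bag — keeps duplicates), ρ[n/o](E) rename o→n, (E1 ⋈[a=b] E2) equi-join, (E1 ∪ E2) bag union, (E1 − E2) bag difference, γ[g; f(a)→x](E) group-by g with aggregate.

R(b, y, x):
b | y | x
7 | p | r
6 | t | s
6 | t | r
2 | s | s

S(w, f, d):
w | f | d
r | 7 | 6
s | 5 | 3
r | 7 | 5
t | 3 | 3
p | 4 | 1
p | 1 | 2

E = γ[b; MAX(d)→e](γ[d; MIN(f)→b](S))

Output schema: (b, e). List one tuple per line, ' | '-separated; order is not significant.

Stepwise |·|:
  S → 6
  γ[d; MIN(f)→b](S) → 5
  γ[b; MAX(d)→e](γ[d; MIN(f)→b](S)) → 4

== RESULT ==
b | e
1 | 2
3 | 3
4 | 1
7 | 6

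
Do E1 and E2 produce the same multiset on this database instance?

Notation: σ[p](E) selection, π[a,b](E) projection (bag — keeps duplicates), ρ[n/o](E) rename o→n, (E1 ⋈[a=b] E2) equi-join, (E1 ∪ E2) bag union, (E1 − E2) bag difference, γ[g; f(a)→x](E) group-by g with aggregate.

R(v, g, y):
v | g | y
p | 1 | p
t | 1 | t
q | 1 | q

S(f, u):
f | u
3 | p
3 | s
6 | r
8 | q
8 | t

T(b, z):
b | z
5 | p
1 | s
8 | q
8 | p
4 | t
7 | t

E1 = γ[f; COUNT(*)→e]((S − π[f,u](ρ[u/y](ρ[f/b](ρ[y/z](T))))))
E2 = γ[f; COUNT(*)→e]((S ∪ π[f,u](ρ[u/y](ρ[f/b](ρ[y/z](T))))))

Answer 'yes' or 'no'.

E1 stepwise |·|:
  S → 5
  T → 6
  ρ[y/z](T) → 6
  ρ[f/b](ρ[y/z](T)) → 6
  ρ[u/y](ρ[f/b](ρ[y/z](T))) → 6
  π[f,u](ρ[u/y](ρ[f/b](ρ[y/z](T)))) → 6
  (S − π[f,u](ρ[u/y](ρ[f/b](ρ[y/z](T))))) → 4
  γ[f; COUNT(*)→e]((S − π[f,u](ρ[u/y](ρ[f/b](ρ[y/z](T)))))) → 3
E2 stepwise |·|:
  S → 5
  T → 6
  ρ[y/z](T) → 6
  ρ[f/b](ρ[y/z](T)) → 6
  ρ[u/y](ρ[f/b](ρ[y/z](T))) → 6
  π[f,u](ρ[u/y](ρ[f/b](ρ[y/z](T)))) → 6
  (S ∪ π[f,u](ρ[u/y](ρ[f/b](ρ[y/z](T))))) → 11
  γ[f; COUNT(*)→e]((S ∪ π[f,u](ρ[u/y](ρ[f/b](ρ[y/z](T)))))) → 7

E1 result:
f | e
3 | 2
6 | 1
8 | 1
E2 result:
f | e
1 | 1
3 | 2
4 | 1
5 | 1
6 | 1
7 | 1
8 | 4
Witness: (7, 1) appears 0× in E1 but 1× in E2.

no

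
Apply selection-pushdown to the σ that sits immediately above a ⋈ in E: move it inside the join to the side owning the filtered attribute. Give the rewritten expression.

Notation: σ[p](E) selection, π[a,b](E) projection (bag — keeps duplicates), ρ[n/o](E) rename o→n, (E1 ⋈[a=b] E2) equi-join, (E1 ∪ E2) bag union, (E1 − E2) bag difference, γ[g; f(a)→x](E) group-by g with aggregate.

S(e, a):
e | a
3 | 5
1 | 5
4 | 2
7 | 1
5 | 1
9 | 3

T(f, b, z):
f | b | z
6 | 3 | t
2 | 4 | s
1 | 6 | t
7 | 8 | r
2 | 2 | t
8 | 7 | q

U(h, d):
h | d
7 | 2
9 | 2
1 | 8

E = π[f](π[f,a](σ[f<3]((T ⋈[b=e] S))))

σ filters on f, owned by the left side.
E' = π[f](π[f,a]((σ[f<3](T) ⋈[b=e] S)))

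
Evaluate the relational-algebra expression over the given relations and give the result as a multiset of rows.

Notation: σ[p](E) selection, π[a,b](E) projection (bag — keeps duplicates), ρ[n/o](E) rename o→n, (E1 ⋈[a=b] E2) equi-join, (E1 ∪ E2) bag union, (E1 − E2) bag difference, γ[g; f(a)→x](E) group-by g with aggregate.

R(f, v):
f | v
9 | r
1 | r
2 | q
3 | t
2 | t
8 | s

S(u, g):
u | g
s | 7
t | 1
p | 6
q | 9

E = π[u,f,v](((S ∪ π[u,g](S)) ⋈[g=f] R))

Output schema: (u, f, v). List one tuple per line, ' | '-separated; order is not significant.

Stepwise |·|:
  S → 4
  S → 4
  π[u,g](S) → 4
  (S ∪ π[u,g](S)) → 8
  R → 6
  ((S ∪ π[u,g](S)) ⋈[g=f] R) → 4
  π[u,f,v](((S ∪ π[u,g](S)) ⋈[g=f] R)) → 4

== RESULT ==
u | f | v
q | 9 | r
q | 9 | r
t | 1 | r
t | 1 | r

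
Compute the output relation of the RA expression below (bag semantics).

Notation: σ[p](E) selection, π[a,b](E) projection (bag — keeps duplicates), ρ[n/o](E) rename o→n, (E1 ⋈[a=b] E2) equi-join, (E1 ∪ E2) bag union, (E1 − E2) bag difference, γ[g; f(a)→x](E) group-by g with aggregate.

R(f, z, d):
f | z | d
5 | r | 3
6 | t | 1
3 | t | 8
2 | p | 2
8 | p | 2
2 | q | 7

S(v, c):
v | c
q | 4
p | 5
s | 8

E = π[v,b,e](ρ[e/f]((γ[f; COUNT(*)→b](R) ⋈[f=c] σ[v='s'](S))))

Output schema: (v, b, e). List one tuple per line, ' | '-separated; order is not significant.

Stepwise |·|:
  R → 6
  γ[f; COUNT(*)→b](R) → 5
  S → 3
  σ[v='s'](S) → 1
  (γ[f; COUNT(*)→b](R) ⋈[f=c] σ[v='s'](S)) → 1
  ρ[e/f]((γ[f; COUNT(*)→b](R) ⋈[f=c] σ[v='s'](S))) → 1
  π[v,b,e](ρ[e/f]((γ[f; COUNT(*)→b](R) ⋈[f=c] σ[v='s'](S)))) → 1

== RESULT ==
v | b | e
s | 1 | 8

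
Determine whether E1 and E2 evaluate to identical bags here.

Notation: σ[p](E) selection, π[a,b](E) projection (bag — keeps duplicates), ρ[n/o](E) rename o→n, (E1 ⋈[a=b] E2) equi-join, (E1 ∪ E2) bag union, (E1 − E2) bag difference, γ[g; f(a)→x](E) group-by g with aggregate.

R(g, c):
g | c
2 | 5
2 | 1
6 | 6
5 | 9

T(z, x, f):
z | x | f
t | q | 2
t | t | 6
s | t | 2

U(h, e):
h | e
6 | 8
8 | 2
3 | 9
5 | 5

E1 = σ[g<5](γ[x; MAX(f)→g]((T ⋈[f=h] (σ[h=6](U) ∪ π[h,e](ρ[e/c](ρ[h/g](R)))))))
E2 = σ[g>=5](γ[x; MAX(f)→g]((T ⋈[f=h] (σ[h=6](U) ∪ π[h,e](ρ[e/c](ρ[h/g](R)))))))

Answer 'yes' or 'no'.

E1 per-node cardinality:
  T → 3
  U → 4
  σ[h=6](U) → 1
  R → 4
  ρ[h/g](R) → 4
  ρ[e/c](ρ[h/g](R)) → 4
  π[h,e](ρ[e/c](ρ[h/g](R))) → 4
  (σ[h=6](U) ∪ π[h,e](ρ[e/c](ρ[h/g](R)))) → 5
  (T ⋈[f=h] (σ[h=6](U) ∪ π[h,e](ρ[e/c](ρ[h/g](R))))) → 6
  γ[x; MAX(f)→g]((T ⋈[f=h] (σ[h=6](U) ∪ π[h,e](ρ[e/c](ρ[h/g](R)))))) → 2
  σ[g<5](γ[x; MAX(f)→g]((T ⋈[f=h] (σ[h=6](U) ∪ π[h,e](ρ[e/c](ρ[h/g](R))))))) → 1
E2 per-node cardinality:
  T → 3
  U → 4
  σ[h=6](U) → 1
  R → 4
  ρ[h/g](R) → 4
  ρ[e/c](ρ[h/g](R)) → 4
  π[h,e](ρ[e/c](ρ[h/g](R))) → 4
  (σ[h=6](U) ∪ π[h,e](ρ[e/c](ρ[h/g](R)))) → 5
  (T ⋈[f=h] (σ[h=6](U) ∪ π[h,e](ρ[e/c](ρ[h/g](R))))) → 6
  γ[x; MAX(f)→g]((T ⋈[f=h] (σ[h=6](U) ∪ π[h,e](ρ[e/c](ρ[h/g](R)))))) → 2
  σ[g>=5](γ[x; MAX(f)→g]((T ⋈[f=h] (σ[h=6](U) ∪ π[h,e](ρ[e/c](ρ[h/g](R))))))) → 1

E1 result:
x | g
q | 2
E2 result:
x | g
t | 6
Witness: ('t', 6) appears 0× in E1 but 1× in E2.

no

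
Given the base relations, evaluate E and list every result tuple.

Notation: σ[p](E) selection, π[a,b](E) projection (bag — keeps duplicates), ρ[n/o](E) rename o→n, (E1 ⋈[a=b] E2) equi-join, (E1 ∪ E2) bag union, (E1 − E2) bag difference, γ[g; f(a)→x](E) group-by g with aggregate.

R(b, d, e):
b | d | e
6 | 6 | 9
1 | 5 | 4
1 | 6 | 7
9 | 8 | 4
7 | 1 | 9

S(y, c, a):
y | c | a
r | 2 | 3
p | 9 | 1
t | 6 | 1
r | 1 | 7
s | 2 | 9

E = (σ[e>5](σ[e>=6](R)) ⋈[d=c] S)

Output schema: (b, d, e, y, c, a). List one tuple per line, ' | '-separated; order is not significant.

Subexpression sizes:
  R → 5
  σ[e>=6](R) → 3
  σ[e>5](σ[e>=6](R)) → 3
  S → 5
  (σ[e>5](σ[e>=6](R)) ⋈[d=c] S) → 3

== RESULT ==
b | d | e | y | c | a
1 | 6 | 7 | t | 6 | 1
6 | 6 | 9 | t | 6 | 1
7 | 1 | 9 | r | 1 | 7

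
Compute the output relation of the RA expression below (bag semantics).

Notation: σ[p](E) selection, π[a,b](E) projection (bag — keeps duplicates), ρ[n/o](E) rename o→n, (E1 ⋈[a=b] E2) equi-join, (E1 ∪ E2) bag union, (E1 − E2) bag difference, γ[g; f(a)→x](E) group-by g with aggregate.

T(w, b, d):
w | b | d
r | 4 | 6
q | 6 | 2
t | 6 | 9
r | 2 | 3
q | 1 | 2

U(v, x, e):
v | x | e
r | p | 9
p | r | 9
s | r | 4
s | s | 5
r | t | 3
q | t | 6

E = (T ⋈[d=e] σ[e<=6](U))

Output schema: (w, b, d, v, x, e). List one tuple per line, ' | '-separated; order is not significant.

Row counts bottom-up:
  T → 5
  U → 6
  σ[e<=6](U) → 4
  (T ⋈[d=e] σ[e<=6](U)) → 2

== RESULT ==
w | b | d | v | x | e
r | 2 | 3 | r | t | 3
r | 4 | 6 | q | t | 6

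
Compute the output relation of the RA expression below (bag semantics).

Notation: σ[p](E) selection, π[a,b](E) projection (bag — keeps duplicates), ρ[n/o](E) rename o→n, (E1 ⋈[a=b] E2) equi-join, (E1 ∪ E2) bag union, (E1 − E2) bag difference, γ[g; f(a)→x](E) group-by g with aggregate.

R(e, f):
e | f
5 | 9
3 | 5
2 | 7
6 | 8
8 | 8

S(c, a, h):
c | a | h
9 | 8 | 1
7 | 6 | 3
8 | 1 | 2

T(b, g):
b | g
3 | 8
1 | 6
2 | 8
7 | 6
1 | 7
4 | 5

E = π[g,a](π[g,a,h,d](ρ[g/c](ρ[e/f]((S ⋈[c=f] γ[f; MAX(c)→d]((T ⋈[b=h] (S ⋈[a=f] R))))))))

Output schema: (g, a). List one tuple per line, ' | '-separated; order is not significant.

Stepwise |·|:
  S → 3
  T → 6
  S → 3
  R → 5
  (S ⋈[a=f] R) → 2
  (T ⋈[b=h] (S ⋈[a=f] R)) → 4
  γ[f; MAX(c)→d]((T ⋈[b=h] (S ⋈[a=f] R))) → 1
  (S ⋈[c=f] γ[f; MAX(c)→d]((T ⋈[b=h] (S ⋈[a=f] R)))) → 1
  ρ[e/f]((S ⋈[c=f] γ[f; MAX(c)→d]((T ⋈[b=h] (S ⋈[a=f] R))))) → 1
  ρ[g/c](ρ[e/f]((S ⋈[c=f] γ[f; MAX(c)→d]((T ⋈[b=h] (S ⋈[a=f] R)))))) → 1
  π[g,a,h,d](ρ[g/c](ρ[e/f]((S ⋈[c=f] γ[f; MAX(c)→d]((T ⋈[b=h] (S ⋈[a=f] R))))))) → 1
  π[g,a](π[g,a,h,d](ρ[g/c](ρ[e/f]((S ⋈[c=f] γ[f; MAX(c)→d]((T ⋈[b=h] (S ⋈[a=f] R)))))))) → 1

== RESULT ==
g | a
8 | 1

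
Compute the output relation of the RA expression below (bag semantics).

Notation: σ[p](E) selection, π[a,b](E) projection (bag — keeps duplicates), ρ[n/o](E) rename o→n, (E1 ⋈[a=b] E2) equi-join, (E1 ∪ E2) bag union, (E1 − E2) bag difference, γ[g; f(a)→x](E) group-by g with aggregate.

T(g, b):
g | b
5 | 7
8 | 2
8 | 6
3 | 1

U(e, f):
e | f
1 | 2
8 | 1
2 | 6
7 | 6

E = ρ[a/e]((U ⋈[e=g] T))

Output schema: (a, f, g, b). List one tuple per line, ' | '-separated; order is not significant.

Subexpression sizes:
  U → 4
  T → 4
  (U ⋈[e=g] T) → 2
  ρ[a/e]((U ⋈[e=g] T)) → 2

== RESULT ==
a | f | g | b
8 | 1 | 8 | 2
8 | 1 | 8 | 6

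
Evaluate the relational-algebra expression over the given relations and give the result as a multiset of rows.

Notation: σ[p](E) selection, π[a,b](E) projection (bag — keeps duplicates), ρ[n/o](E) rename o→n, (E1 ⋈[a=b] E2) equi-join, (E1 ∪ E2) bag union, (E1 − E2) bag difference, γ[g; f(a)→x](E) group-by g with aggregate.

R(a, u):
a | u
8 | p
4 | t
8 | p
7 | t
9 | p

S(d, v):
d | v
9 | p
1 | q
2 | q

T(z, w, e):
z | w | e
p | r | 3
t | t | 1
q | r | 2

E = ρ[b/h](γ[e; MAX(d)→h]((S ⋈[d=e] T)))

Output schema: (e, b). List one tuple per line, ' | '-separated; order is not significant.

Stepwise |·|:
  S → 3
  T → 3
  (S ⋈[d=e] T) → 2
  γ[e; MAX(d)→h]((S ⋈[d=e] T)) → 2
  ρ[b/h](γ[e; MAX(d)→h]((S ⋈[d=e] T))) → 2

== RESULT ==
e | b
1 | 1
2 | 2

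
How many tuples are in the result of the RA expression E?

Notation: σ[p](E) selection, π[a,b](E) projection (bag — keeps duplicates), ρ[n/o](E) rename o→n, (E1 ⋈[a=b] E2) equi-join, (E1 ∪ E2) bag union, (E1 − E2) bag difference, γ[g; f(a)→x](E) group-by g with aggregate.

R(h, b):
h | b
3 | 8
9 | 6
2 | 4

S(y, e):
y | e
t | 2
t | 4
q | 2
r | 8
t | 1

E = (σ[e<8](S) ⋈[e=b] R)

Per-node cardinality:
  S → 5
  σ[e<8](S) → 4
  R → 3
  (σ[e<8](S) ⋈[e=b] R) → 1

|E| = 1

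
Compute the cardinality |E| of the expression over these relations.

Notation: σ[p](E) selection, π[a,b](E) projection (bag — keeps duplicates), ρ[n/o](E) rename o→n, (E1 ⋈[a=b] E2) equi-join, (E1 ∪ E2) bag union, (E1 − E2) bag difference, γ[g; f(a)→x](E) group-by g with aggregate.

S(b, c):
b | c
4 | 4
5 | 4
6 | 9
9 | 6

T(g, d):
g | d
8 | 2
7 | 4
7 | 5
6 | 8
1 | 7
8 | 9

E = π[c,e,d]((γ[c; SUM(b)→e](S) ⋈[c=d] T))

Stepwise |·|:
  S → 4
  γ[c; SUM(b)→e](S) → 3
  T → 6
  (γ[c; SUM(b)→e](S) ⋈[c=d] T) → 2
  π[c,e,d]((γ[c; SUM(b)→e](S) ⋈[c=d] T)) → 2

|E| = 2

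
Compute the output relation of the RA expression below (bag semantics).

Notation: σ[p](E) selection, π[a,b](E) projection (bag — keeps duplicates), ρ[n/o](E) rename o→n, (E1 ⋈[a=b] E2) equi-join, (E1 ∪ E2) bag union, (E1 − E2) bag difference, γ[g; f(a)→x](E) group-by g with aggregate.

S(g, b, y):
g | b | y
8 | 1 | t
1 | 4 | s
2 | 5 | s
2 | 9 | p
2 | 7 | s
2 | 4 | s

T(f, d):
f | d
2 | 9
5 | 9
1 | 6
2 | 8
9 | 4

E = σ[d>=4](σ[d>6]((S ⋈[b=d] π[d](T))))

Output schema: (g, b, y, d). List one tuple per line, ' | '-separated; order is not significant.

Subexpression sizes:
  S → 6
  T → 5
  π[d](T) → 5
  (S ⋈[b=d] π[d](T)) → 4
  σ[d>6]((S ⋈[b=d] π[d](T))) → 2
  σ[d>=4](σ[d>6]((S ⋈[b=d] π[d](T)))) → 2

== RESULT ==
g | b | y | d
2 | 9 | p | 9
2 | 9 | p | 9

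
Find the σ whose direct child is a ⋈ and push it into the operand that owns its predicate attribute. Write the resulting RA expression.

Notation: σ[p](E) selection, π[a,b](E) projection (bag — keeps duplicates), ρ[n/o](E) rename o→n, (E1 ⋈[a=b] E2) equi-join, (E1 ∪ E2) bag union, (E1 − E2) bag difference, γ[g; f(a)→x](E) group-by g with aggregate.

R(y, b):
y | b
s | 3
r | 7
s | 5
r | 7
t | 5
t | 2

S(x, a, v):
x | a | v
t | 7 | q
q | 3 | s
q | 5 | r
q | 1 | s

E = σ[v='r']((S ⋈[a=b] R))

σ filters on v, owned by the left side.
E' = (σ[v='r'](S) ⋈[a=b] R)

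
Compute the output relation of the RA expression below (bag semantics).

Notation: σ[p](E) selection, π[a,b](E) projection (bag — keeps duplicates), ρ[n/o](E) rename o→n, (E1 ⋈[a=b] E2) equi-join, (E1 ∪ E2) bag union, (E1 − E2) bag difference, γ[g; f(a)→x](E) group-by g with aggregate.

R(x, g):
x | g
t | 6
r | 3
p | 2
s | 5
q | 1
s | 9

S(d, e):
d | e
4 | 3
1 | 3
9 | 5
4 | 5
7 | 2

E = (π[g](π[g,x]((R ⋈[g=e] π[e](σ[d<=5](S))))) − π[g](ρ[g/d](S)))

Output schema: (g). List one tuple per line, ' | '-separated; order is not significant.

Row counts bottom-up:
  R → 6
  S → 5
  σ[d<=5](S) → 3
  π[e](σ[d<=5](S)) → 3
  (R ⋈[g=e] π[e](σ[d<=5](S))) → 3
  π[g,x]((R ⋈[g=e] π[e](σ[d<=5](S)))) → 3
  π[g](π[g,x]((R ⋈[g=e] π[e](σ[d<=5](S))))) → 3
  S → 5
  ρ[g/d](S) → 5
  π[g](ρ[g/d](S)) → 5
  (π[g](π[g,x]((R ⋈[g=e] π[e](σ[d<=5](S))))) − π[g](ρ[g/d](S))) → 3

== RESULT ==
g
3
3
5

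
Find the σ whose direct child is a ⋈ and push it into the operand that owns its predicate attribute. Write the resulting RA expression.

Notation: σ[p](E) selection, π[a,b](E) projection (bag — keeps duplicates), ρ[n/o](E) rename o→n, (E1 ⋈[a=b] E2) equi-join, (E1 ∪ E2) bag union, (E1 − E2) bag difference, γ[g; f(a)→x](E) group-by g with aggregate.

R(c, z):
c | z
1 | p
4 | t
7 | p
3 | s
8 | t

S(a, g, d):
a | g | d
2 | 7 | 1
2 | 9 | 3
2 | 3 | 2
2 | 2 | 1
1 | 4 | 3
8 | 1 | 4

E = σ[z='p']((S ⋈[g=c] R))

σ filters on z, owned by the right side.
E' = (S ⋈[g=c] σ[z='p'](R))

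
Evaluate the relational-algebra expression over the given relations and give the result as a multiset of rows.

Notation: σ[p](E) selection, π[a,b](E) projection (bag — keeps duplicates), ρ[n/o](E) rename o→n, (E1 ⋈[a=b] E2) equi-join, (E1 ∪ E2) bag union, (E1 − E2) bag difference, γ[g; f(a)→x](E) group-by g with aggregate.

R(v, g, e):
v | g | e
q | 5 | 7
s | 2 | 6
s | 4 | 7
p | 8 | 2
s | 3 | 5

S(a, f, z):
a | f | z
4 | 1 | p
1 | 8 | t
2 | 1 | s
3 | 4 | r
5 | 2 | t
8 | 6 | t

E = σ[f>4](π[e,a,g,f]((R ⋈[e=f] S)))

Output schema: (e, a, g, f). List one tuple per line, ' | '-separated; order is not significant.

Subexpression sizes:
  R → 5
  S → 6
  (R ⋈[e=f] S) → 2
  π[e,a,g,f]((R ⋈[e=f] S)) → 2
  σ[f>4](π[e,a,g,f]((R ⋈[e=f] S))) → 1

== RESULT ==
e | a | g | f
6 | 8 | 2 | 6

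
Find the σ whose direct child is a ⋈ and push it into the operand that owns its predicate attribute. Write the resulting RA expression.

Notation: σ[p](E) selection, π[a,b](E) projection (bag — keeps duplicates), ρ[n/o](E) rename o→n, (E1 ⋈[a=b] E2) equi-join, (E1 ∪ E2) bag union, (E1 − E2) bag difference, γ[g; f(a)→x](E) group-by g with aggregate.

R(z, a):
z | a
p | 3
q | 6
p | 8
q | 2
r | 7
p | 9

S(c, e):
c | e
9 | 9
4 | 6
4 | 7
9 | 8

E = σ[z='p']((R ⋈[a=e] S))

σ filters on z, owned by the left side.
E' = (σ[z='p'](R) ⋈[a=e] S)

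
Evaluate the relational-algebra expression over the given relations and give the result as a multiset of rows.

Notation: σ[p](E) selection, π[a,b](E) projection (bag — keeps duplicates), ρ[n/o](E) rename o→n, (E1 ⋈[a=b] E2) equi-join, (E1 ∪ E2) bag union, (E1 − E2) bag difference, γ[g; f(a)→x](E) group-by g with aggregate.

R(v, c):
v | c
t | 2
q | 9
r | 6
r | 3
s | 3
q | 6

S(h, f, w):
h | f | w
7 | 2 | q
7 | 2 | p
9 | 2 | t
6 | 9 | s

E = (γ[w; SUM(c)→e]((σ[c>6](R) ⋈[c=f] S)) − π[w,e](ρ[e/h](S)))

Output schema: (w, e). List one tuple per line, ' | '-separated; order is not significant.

Subexpression sizes:
  R → 6
  σ[c>6](R) → 1
  S → 4
  (σ[c>6](R) ⋈[c=f] S) → 1
  γ[w; SUM(c)→e]((σ[c>6](R) ⋈[c=f] S)) → 1
  S → 4
  ρ[e/h](S) → 4
  π[w,e](ρ[e/h](S)) → 4
  (γ[w; SUM(c)→e]((σ[c>6](R) ⋈[c=f] S)) − π[w,e](ρ[e/h](S))) → 1

== RESULT ==
w | e
s | 9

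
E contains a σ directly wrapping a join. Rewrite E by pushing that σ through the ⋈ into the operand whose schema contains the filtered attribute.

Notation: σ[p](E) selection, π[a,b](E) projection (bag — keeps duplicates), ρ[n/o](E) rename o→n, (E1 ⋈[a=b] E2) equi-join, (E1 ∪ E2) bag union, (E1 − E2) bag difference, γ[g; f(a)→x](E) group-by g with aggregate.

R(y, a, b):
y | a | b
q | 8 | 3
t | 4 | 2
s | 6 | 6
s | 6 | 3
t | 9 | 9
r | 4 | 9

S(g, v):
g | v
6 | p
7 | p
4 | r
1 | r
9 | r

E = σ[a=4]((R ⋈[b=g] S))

σ filters on a, owned by the left side.
E' = (σ[a=4](R) ⋈[b=g] S)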